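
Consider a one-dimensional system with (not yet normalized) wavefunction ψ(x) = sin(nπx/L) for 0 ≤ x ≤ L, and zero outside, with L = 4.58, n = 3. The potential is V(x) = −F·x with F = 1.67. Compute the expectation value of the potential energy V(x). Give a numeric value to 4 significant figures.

-3.824

⟨V⟩ = ∫ V(x)·|ψ|² dx / ∫|ψ|² dx.
With sin²θ = (1 − cos2θ)/2 on 0 ≤ x ≤ L: ∫sin²(nπx/L) dx = L/2, ∫x·sin²(nπx/L) dx = L²/4, ∫x²·sin²(nπx/L) dx = L³·(1/6 − 1/(4n²π²)); higher powers xᵏ the same way, integrating xᵏ·cos(2nπx/L) by parts.
State is unnormalized: ∫|ψ|² dx = 2.2900, and ∫ψ*·V(x)·ψ dx = -8.7576, so ⟨V⟩ = -8.7576 / 2.2900.
⟨V⟩ = -3.8243.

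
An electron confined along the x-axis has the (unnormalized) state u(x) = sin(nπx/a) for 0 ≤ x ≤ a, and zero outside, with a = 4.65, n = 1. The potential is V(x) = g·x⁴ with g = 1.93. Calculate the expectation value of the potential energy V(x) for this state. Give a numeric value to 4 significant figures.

⟨V⟩ = ∫ V(x)·|u|² dx / ∫|u|² dx.
With sin²θ = (1 − cos2θ)/2 on 0 ≤ x ≤ a: ∫sin²(nπx/a) dx = a/2, ∫x·sin²(nπx/a) dx = a²/4, ∫x²·sin²(nπx/a) dx = a³·(1/6 − 1/(4n²π²)); higher powers xᵏ the same way, integrating xᵏ·cos(2nπx/a) by parts.
State is unnormalized: ∫|u|² dx = 2.3250, and ∫u*·V(x)·u dx = 239.33, so ⟨V⟩ = 239.33 / 2.3250.
⟨V⟩ = 102.94.

102.9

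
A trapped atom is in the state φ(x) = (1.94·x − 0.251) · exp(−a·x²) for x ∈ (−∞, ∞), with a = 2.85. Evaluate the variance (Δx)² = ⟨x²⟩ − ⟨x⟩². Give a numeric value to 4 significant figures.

Compute ⟨x⟩ and ⟨x²⟩ separately, then (Δx)² = ⟨x²⟩ − ⟨x⟩².
Expand each integrand as polynomial × e^(−2ax²) and use ∫x^(2j)·e^(−2ax²) dx = (2j−1)!!/(4a)^j · √(π/(2a)), odd powers → 0; here √(π/(2a)) = 0.74240.
Normalization: ∫|φ|² dx = 0.29187.
⟨x⟩ = -0.21730 and ⟨x²⟩ = 0.23504.
(Δx)² = 0.23504 − (-0.21730)² = 0.18783.

0.1878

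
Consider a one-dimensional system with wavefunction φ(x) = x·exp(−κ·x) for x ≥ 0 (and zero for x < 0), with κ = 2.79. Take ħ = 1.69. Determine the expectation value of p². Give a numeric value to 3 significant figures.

p² φ = −ħ² d²φ/dx²; ⟨p²⟩ = −ħ² ∫ φ*·φ'' dx / ∫|φ|² dx.
Differentiate x·exp(−κ·x) with the product rule; every integrand then reduces to terms xʲ·e^(−2κx) on [0, ∞), with ∫₀^∞ xʲ·e^(−2κx) dx = j!/(2κ)^(j+1).
State is unnormalized: ∫|φ|² dx = 0.011511, and ∫φ*·(−ħ² φ'') dx = 0.25592, so ⟨p²⟩ = 0.25592 / 0.011511.
⟨p²⟩ = 22.232.

22.2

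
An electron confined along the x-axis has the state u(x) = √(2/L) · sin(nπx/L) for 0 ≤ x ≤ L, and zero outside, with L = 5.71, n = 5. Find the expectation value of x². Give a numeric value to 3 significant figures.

⟨x²⟩ = ∫ x²·|u|² dx (integrals over the domain).
With sin²θ = (1 − cos2θ)/2 on 0 ≤ x ≤ L: ∫sin²(nπx/L) dx = L/2, ∫x·sin²(nπx/L) dx = L²/4, ∫x²·sin²(nπx/L) dx = L³·(1/6 − 1/(4n²π²)); higher powers xᵏ the same way, integrating xᵏ·cos(2nπx/L) by parts.
⟨x²⟩ = 10.802.

10.8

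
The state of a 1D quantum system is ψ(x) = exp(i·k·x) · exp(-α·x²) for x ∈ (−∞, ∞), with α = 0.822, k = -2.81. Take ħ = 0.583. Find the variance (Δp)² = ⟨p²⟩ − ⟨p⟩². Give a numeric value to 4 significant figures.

Compute ⟨p⟩ and ⟨p²⟩ separately; (Δp)² = ⟨p²⟩ − ⟨p⟩².
Gaussian moments: ∫x^(2j)·e^(−2αx²) dx = (2j−1)!!/(4α)^j · √(π/(2α)), odd powers integrate to 0; here √(π/(2α)) = 1.3824. Derivatives: ψ′ = (ik − 2αx)·ψ, ψ″ = ((ik − 2αx)² − 2α)·ψ; the odd-in-x pieces drop out.
Normalization: ∫|ψ|² dx = 1.3824.
⟨p⟩ = -1.6382 and ⟨p²⟩ = 2.9632.
(Δp)² = 2.9632 − (-1.6382)² = 0.27939.

0.2794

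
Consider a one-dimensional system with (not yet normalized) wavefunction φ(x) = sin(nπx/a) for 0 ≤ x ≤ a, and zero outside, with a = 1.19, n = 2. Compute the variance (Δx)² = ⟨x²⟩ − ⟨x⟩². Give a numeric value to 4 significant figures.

Compute ⟨x⟩ and ⟨x²⟩ separately, then (Δx)² = ⟨x²⟩ − ⟨x⟩².
With sin²θ = (1 − cos2θ)/2 on 0 ≤ x ≤ a: ∫sin²(nπx/a) dx = a/2, ∫x·sin²(nπx/a) dx = a²/4, ∫x²·sin²(nπx/a) dx = a³·(1/6 − 1/(4n²π²)); higher powers xᵏ the same way, integrating xᵏ·cos(2nπx/a) by parts.
Normalization: ∫|φ|² dx = 0.59500.
⟨x⟩ = 0.59500 and ⟨x²⟩ = 0.45410.
(Δx)² = 0.45410 − (0.59500)² = 0.10007.

0.1001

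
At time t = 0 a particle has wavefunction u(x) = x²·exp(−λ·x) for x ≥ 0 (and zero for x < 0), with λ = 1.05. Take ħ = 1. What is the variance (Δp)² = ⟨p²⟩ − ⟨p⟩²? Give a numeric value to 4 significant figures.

Compute ⟨p⟩ and ⟨p²⟩ separately; (Δp)² = ⟨p²⟩ − ⟨p⟩².
Differentiate x²·exp(−λ·x) with the product rule; every integrand then reduces to terms xʲ·e^(−2λx) on [0, ∞), with ∫₀^∞ xʲ·e^(−2λx) dx = j!/(2λ)^(j+1).
Normalization: ∫|u|² dx = 0.58764.
⟨p⟩ = 0.0000 and ⟨p²⟩ = 0.36750.
(Δp)² = 0.36750 − (0.0000)² = 0.36750.

0.3675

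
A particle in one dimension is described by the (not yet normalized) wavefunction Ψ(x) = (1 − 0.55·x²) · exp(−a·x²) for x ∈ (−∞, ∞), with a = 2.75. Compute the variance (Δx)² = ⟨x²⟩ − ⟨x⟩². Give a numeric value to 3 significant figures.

0.0739

Compute ⟨x⟩ and ⟨x²⟩ separately, then (Δx)² = ⟨x²⟩ − ⟨x⟩².
Expand each integrand as polynomial × e^(−2ax²) and use ∫x^(2j)·e^(−2ax²) dx = (2j−1)!!/(4a)^j · √(π/(2a)), odd powers → 0; here √(π/(2a)) = 0.75578.
Normalization: ∫|Ψ|² dx = 0.68587.
⟨x⟩ = 0.0000 and ⟨x²⟩ = 0.073879.
(Δx)² = 0.073879 − (0.0000)² = 0.073879.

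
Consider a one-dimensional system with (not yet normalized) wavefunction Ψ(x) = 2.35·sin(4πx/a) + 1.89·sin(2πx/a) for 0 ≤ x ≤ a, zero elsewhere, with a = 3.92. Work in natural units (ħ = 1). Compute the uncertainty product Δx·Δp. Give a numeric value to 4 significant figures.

Δx = √(⟨x²⟩−⟨x⟩²), Δp = √(⟨p²⟩−⟨p⟩²).
On 0 ≤ x ≤ a (j ≠ l): ∫sin²(jπx/a) dx = a/2, ∫sin(jπx/a)·sin(lπx/a) dx = 0; diagonal moments ∫x·sin²(jπx/a) dx = a²/4, ∫x²·sin²(jπx/a) dx = a³·(1/6 − 1/(4j²π²)); cross terms ∫x·sin(jπx/a)·sin(lπx/a) dx = 0 for j + l even and −4jla²/(π²(j² − l²)²) for j + l odd, ∫x²·sin(jπx/a)·sin(lπx/a) dx = (−1)^(j+l)·4jla³/(π²(j² − l²)²); higher powers the same way via product-to-sum and parts. d²/dx² sin(jπx/a) = −(jπ/a)²·sin(jπx/a); on 0 ≤ x ≤ a, ∫sin²(jπx/a) dx = a/2 and ∫sin(jπx/a)·sin(lπx/a) dx = 0 for j ≠ l, so only diagonal terms survive in ∫|Ψ|² and ∫Ψ·Ψ″; ∫Ψ·Ψ′ dx = [Ψ²/2] between the walls = 0.
Normalization: ∫|Ψ|² dx = 17.825.
⟨x⟩ = 1.9600, ⟨x²⟩ = 5.6920 ⇒ Δx = 1.3603.
⟨p⟩ = 0.0000, ⟨p²⟩ = 7.2493 ⇒ Δp = 2.6925.
Δx·Δp = 3.6626.

3.663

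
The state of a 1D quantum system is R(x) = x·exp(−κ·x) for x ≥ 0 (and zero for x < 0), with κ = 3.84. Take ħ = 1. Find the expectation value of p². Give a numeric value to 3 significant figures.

14.7

p² R = −ħ² d²R/dx²; ⟨p²⟩ = −ħ² ∫ R*·R'' dx / ∫|R|² dx.
Differentiate x·exp(−κ·x) with the product rule; every integrand then reduces to terms xʲ·e^(−2κx) on [0, ∞), with ∫₀^∞ xʲ·e^(−2κx) dx = j!/(2κ)^(j+1).
State is unnormalized: ∫|R|² dx = 0.0044152, and ∫R*·(−ħ² R'') dx = 0.065104, so ⟨p²⟩ = 0.065104 / 0.0044152.
⟨p²⟩ = 14.746.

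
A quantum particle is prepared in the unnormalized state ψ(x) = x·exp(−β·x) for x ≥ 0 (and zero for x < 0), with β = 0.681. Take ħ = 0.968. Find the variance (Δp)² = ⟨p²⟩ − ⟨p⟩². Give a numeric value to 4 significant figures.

0.4346

Compute ⟨p⟩ and ⟨p²⟩ separately; (Δp)² = ⟨p²⟩ − ⟨p⟩².
Differentiate x·exp(−β·x) with the product rule; every integrand then reduces to terms xʲ·e^(−2βx) on [0, ∞), with ∫₀^∞ xʲ·e^(−2βx) dx = j!/(2β)^(j+1).
Normalization: ∫|ψ|² dx = 0.79159.
⟨p⟩ = 0.0000 and ⟨p²⟩ = 0.43456.
(Δp)² = 0.43456 − (0.0000)² = 0.43456.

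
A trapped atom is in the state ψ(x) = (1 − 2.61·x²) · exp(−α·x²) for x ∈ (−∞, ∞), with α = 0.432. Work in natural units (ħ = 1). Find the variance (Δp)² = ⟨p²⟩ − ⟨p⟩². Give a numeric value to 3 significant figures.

Compute ⟨p⟩ and ⟨p²⟩ separately; (Δp)² = ⟨p²⟩ − ⟨p⟩².
Expand each integrand as polynomial × e^(−2αx²) and use ∫x^(2j)·e^(−2αx²) dx = (2j−1)!!/(4α)^j · √(π/(2α)), odd powers → 0; here √(π/(2α)) = 1.9069. Differentiate with the product rule, d/dx e^(−αx²) = −2αx·e^(−αx²).
Normalization: ∫|ψ|² dx = 9.1972.
⟨p⟩ = 0.0000 and ⟨p²⟩ = 1.7905.
(Δp)² = 1.7905 − (0.0000)² = 1.7905.

1.79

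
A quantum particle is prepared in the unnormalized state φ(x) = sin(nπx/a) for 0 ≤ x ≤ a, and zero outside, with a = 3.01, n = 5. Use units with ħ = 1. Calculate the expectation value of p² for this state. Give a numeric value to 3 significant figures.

27.2

p² φ = −ħ² d²φ/dx²; ⟨p²⟩ = −ħ² ∫ φ*·φ'' dx / ∫|φ|² dx.
d/dx sin(nπx/a) = (nπ/a)·cos(nπx/a) and d²/dx² sin(nπx/a) = −(nπ/a)²·sin(nπx/a); on 0 ≤ x ≤ a, ∫sin²(nπx/a) dx = a/2 and ∫sin(nπx/a)·cos(nπx/a) dx = 0.
State is unnormalized: ∫|φ|² dx = 1.5050, and ∫φ*·(−ħ² φ'') dx = 40.987, so ⟨p²⟩ = 40.987 / 1.5050.
⟨p²⟩ = 27.234.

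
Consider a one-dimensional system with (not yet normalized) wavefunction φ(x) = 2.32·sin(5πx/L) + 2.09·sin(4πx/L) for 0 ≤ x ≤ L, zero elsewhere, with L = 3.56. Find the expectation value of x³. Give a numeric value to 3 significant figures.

⟨x³⟩ = ∫ x³·|φ|² dx / ∫|φ|² dx (integrals over the domain).
On 0 ≤ x ≤ L (j ≠ l): ∫sin²(jπx/L) dx = L/2, ∫sin(jπx/L)·sin(lπx/L) dx = 0; diagonal moments ∫x·sin²(jπx/L) dx = L²/4, ∫x²·sin²(jπx/L) dx = L³·(1/6 − 1/(4j²π²)); cross terms ∫x·sin(jπx/L)·sin(lπx/L) dx = 0 for j + l even and −4jlL²/(π²(j² − l²)²) for j + l odd, ∫x²·sin(jπx/L)·sin(lπx/L) dx = (−1)^(j+l)·4jlL³/(π²(j² − l²)²); higher powers the same way via product-to-sum and parts.
State is unnormalized: ∫|φ|² dx = 17.356, and ∫φ*·x³·φ dx = 54.906, so ⟨x³⟩ = 54.906 / 17.356.
⟨x³⟩ = 3.1635.

3.16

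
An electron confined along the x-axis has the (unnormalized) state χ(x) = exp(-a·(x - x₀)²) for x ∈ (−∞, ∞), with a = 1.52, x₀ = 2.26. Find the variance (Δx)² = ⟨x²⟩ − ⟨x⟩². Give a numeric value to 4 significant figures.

0.1645

Compute ⟨x⟩ and ⟨x²⟩ separately, then (Δx)² = ⟨x²⟩ − ⟨x⟩².
Gaussian moments (u = x − x₀): ∫u^(2j)·e^(−2au²) du = (2j−1)!!/(4a)^j · √(π/(2a)), odd powers integrate to 0; here √(π/(2a)) = 1.0166.
Normalization: ∫|χ|² dx = 1.0166.
⟨x⟩ = 2.2600 and ⟨x²⟩ = 5.2721.
(Δx)² = 5.2721 − (2.2600)² = 0.16447.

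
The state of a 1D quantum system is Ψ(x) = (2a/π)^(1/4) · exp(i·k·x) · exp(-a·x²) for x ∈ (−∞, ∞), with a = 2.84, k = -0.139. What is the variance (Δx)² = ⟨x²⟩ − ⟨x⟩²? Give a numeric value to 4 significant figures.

Compute ⟨x⟩ and ⟨x²⟩ separately, then (Δx)² = ⟨x²⟩ − ⟨x⟩².
Gaussian moments: ∫x^(2j)·e^(−2ax²) dx = (2j−1)!!/(4a)^j · √(π/(2a)), odd powers integrate to 0; here √(π/(2a)) = 0.74371.
⟨x⟩ = 0.0000 and ⟨x²⟩ = 0.088028.
(Δx)² = 0.088028 − (0.0000)² = 0.088028.

0.08803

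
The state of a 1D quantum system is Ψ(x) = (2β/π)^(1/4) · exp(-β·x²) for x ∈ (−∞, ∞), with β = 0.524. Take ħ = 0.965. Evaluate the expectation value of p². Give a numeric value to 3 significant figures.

p² Ψ = −ħ² d²Ψ/dx²; ⟨p²⟩ = −ħ² ∫ Ψ*·Ψ'' dx.
Gaussian moments: ∫x^(2j)·e^(−2βx²) dx = (2j−1)!!/(4β)^j · √(π/(2β)), odd powers integrate to 0; here √(π/(2β)) = 1.7314. Derivatives: d/dx e^(−βx²) = −2βx·e^(−βx²), d²/dx² e^(−βx²) = (4β²x² − 2β)·e^(−βx²).
⟨p²⟩ = 0.48796.

0.488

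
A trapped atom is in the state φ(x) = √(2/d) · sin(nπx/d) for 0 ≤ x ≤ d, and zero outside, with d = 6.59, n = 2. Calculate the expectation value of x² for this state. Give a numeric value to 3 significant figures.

⟨x²⟩ = ∫ x²·|φ|² dx (integrals over the domain).
With sin²θ = (1 − cos2θ)/2 on 0 ≤ x ≤ d: ∫sin²(nπx/d) dx = d/2, ∫x·sin²(nπx/d) dx = d²/4, ∫x²·sin²(nπx/d) dx = d³·(1/6 − 1/(4n²π²)); higher powers xᵏ the same way, integrating xᵏ·cos(2nπx/d) by parts.
⟨x²⟩ = 13.926.

13.9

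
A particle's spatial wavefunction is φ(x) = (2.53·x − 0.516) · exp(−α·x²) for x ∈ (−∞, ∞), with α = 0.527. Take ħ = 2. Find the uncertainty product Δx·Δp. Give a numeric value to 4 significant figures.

2.686

Δx = √(⟨x²⟩−⟨x⟩²), Δp = √(⟨p²⟩−⟨p⟩²).
Expand each integrand as polynomial × e^(−2αx²) and use ∫x^(2j)·e^(−2αx²) dx = (2j−1)!!/(4α)^j · √(π/(2α)), odd powers → 0; here √(π/(2α)) = 1.7265. Differentiate with the product rule, d/dx e^(−αx²) = −2αx·e^(−αx²).
Normalization: ∫|φ|² dx = 5.7020.
⟨x⟩ = -0.37502, ⟨x²⟩ = 1.3467 ⇒ Δx = 1.0982.
⟨p⟩ = 0.0000, ⟨p²⟩ = 5.9841 ⇒ Δp = 2.4462.
Δx·Δp = 2.6864.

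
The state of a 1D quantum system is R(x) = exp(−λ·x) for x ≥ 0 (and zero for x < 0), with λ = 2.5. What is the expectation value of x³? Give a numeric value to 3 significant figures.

⟨x³⟩ = ∫ x³·|R|² dx / ∫|R|² dx (integrals over the domain).
Every integrand reduces to terms xʲ·e^(−2λx) on [0, ∞); use ∫₀^∞ xʲ·e^(−2λx) dx = j!/(2λ)^(j+1).
State is unnormalized: ∫|R|² dx = 0.20000, and ∫R*·x³·R dx = 0.0096000, so ⟨x³⟩ = 0.0096000 / 0.20000.
⟨x³⟩ = 0.048000.

0.0480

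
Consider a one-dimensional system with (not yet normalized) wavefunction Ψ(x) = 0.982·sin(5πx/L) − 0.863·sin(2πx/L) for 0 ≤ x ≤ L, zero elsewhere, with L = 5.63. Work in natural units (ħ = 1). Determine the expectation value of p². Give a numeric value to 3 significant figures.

p² Ψ = −ħ² d²Ψ/dx²; ⟨p²⟩ = −ħ² ∫ Ψ*·Ψ'' dx / ∫|Ψ|² dx.
d²/dx² sin(jπx/L) = −(jπ/L)²·sin(jπx/L); on 0 ≤ x ≤ L, ∫sin²(jπx/L) dx = L/2 and ∫sin(jπx/L)·sin(lπx/L) dx = 0 for j ≠ l, so only diagonal terms survive in ∫|Ψ|² and ∫Ψ·Ψ″; ∫Ψ·Ψ′ dx = [Ψ²/2] between the walls = 0.
State is unnormalized: ∫|Ψ|² dx = 4.8111, and ∫Ψ*·(−ħ² Ψ'') dx = 23.742, so ⟨p²⟩ = 23.742 / 4.8111.
⟨p²⟩ = 4.9349.

4.93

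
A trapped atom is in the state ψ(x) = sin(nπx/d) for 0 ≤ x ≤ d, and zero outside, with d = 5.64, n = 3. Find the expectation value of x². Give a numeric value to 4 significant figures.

⟨x²⟩ = ∫ x²·|ψ|² dx / ∫|ψ|² dx (integrals over the domain).
With sin²θ = (1 − cos2θ)/2 on 0 ≤ x ≤ d: ∫sin²(nπx/d) dx = d/2, ∫x·sin²(nπx/d) dx = d²/4, ∫x²·sin²(nπx/d) dx = d³·(1/6 − 1/(4n²π²)); higher powers xᵏ the same way, integrating xᵏ·cos(2nπx/d) by parts.
State is unnormalized: ∫|ψ|² dx = 2.8200, and ∫ψ*·x²·ψ dx = 29.396, so ⟨x²⟩ = 29.396 / 2.8200.
⟨x²⟩ = 10.424.

10.42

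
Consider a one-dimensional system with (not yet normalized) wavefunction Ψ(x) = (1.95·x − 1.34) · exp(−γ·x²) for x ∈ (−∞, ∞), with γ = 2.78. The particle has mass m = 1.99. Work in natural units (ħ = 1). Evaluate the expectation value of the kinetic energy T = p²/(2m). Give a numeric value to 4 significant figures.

T = −(ħ²/2m) d²/dx², so ⟨T⟩ = −(ħ²/2m) ∫ Ψ*·Ψ'' dx / ∫|Ψ|² dx; with m = 1.99.
Expand each integrand as polynomial × e^(−2γx²) and use ∫x^(2j)·e^(−2γx²) dx = (2j−1)!!/(4γ)^j · √(π/(2γ)), odd powers → 0; here √(π/(2γ)) = 0.75169. Differentiate with the product rule, d/dx e^(−γx²) = −2γx·e^(−γx²).
State is unnormalized: ∫|Ψ|² dx = 1.6068, and ∫Ψ*·(−ħ²/2m · Ψ'') dx = 1.4814, so ⟨T⟩ = 1.4814 / 1.6068.
⟨T⟩ = 0.92197.

0.9220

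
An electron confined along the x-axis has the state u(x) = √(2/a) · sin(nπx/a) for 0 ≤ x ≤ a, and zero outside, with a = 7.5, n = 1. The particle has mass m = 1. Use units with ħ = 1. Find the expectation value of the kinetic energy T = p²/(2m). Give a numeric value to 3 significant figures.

T = −(ħ²/2m) d²/dx², so ⟨T⟩ = −(ħ²/2m) ∫ u*·u'' dx; with m = 1.
d/dx sin(nπx/a) = (nπ/a)·cos(nπx/a) and d²/dx² sin(nπx/a) = −(nπ/a)²·sin(nπx/a); on 0 ≤ x ≤ a, ∫sin²(nπx/a) dx = a/2 and ∫sin(nπx/a)·cos(nπx/a) dx = 0.
⟨T⟩ = 0.087730.

0.0877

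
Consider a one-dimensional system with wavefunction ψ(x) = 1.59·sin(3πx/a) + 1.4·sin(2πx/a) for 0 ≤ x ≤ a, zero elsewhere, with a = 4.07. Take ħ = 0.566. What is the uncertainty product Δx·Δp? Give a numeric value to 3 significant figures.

Δx = √(⟨x²⟩−⟨x⟩²), Δp = √(⟨p²⟩−⟨p⟩²).
On 0 ≤ x ≤ a (j ≠ l): ∫sin²(jπx/a) dx = a/2, ∫sin(jπx/a)·sin(lπx/a) dx = 0; diagonal moments ∫x·sin²(jπx/a) dx = a²/4, ∫x²·sin²(jπx/a) dx = a³·(1/6 − 1/(4j²π²)); cross terms ∫x·sin(jπx/a)·sin(lπx/a) dx = 0 for j + l even and −4jla²/(π²(j² − l²)²) for j + l odd, ∫x²·sin(jπx/a)·sin(lπx/a) dx = (−1)^(j+l)·4jla³/(π²(j² − l²)²); higher powers the same way via product-to-sum and parts. d²/dx² sin(jπx/a) = −(jπ/a)²·sin(jπx/a); on 0 ≤ x ≤ a, ∫sin²(jπx/a) dx = a/2 and ∫sin(jπx/a)·sin(lπx/a) dx = 0 for j ≠ l, so only diagonal terms survive in ∫|ψ|² and ∫ψ·ψ″; ∫ψ·ψ′ dx = [ψ²/2] between the walls = 0.
Normalization: ∫|ψ|² dx = 9.1333.
⟨x⟩ = 1.2496, ⟨x²⟩ = 2.1809 ⇒ Δx = 0.78703.
⟨p⟩ = 0.0000, ⟨p²⟩ = 1.3011 ⇒ Δp = 1.1406.
Δx·Δp = 0.89772.

0.898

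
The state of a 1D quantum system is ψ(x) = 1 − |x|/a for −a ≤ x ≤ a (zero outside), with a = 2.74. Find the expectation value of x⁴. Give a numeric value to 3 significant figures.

⟨x⁴⟩ = ∫ x⁴·|ψ|² dx / ∫|ψ|² dx (integrals over the domain).
ψ is even, so ∫ over [−a, a] = 2∫₀ᵃ with ψ = 1 − x/a there: ∫₀ᵃ (1 − x/a)² dx = a/3, ∫₀ᵃ x²(1 − x/a)² dx = a³/30, ∫₀ᵃ x⁴(1 − x/a)² dx = a⁵/105.
State is unnormalized: ∫|ψ|² dx = 1.8267, and ∫ψ*·x⁴·ψ dx = 2.9417, so ⟨x⁴⟩ = 2.9417 / 1.8267.
⟨x⁴⟩ = 1.6104.

1.61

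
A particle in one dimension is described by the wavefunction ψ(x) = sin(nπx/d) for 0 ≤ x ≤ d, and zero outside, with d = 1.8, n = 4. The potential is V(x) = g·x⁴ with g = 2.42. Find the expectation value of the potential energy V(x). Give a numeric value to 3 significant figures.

⟨V⟩ = ∫ V(x)·|ψ|² dx / ∫|ψ|² dx.
With sin²θ = (1 − cos2θ)/2 on 0 ≤ x ≤ d: ∫sin²(nπx/d) dx = d/2, ∫x·sin²(nπx/d) dx = d²/4, ∫x²·sin²(nπx/d) dx = d³·(1/6 − 1/(4n²π²)); higher powers xᵏ the same way, integrating xᵏ·cos(2nπx/d) by parts.
State is unnormalized: ∫|ψ|² dx = 0.90000, and ∫ψ*·V(x)·ψ dx = 4.4293, so ⟨V⟩ = 4.4293 / 0.90000.
⟨V⟩ = 4.9215.

4.92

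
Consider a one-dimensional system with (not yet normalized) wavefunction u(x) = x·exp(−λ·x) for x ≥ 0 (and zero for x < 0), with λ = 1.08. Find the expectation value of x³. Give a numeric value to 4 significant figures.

⟨x³⟩ = ∫ x³·|u|² dx / ∫|u|² dx (integrals over the domain).
Every integrand reduces to terms xʲ·e^(−2λx) on [0, ∞); use ∫₀^∞ xʲ·e^(−2λx) dx = j!/(2λ)^(j+1).
State is unnormalized: ∫|u|² dx = 0.19846, and ∫u*·x³·u dx = 1.1816, so ⟨x³⟩ = 1.1816 / 0.19846.
⟨x³⟩ = 5.9537.

5.954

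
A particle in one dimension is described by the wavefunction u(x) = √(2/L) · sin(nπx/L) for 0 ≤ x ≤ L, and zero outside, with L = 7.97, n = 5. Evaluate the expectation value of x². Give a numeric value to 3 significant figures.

⟨x²⟩ = ∫ x²·|u|² dx (integrals over the domain).
With sin²θ = (1 − cos2θ)/2 on 0 ≤ x ≤ L: ∫sin²(nπx/L) dx = L/2, ∫x·sin²(nπx/L) dx = L²/4, ∫x²·sin²(nπx/L) dx = L³·(1/6 − 1/(4n²π²)); higher powers xᵏ the same way, integrating xᵏ·cos(2nπx/L) by parts.
⟨x²⟩ = 21.045.

21.0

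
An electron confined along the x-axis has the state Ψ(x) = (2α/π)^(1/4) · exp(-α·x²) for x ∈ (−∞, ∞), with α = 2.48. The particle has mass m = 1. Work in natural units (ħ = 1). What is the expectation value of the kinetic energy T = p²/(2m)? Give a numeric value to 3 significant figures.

1.24

T = −(ħ²/2m) d²/dx², so ⟨T⟩ = −(ħ²/2m) ∫ Ψ*·Ψ'' dx; with m = 1.
Gaussian moments: ∫x^(2j)·e^(−2αx²) dx = (2j−1)!!/(4α)^j · √(π/(2α)), odd powers integrate to 0; here √(π/(2α)) = 0.79586. Derivatives: d/dx e^(−αx²) = −2αx·e^(−αx²), d²/dx² e^(−αx²) = (4α²x² − 2α)·e^(−αx²).
⟨T⟩ = 1.2400.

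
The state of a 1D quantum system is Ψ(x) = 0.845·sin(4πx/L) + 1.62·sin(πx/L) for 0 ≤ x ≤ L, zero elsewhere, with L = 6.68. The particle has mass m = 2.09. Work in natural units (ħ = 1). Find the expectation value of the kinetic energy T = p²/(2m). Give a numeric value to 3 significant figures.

0.223

T = −(ħ²/2m) d²/dx², so ⟨T⟩ = −(ħ²/2m) ∫ Ψ*·Ψ'' dx / ∫|Ψ|² dx; with m = 2.09.
d²/dx² sin(jπx/L) = −(jπ/L)²·sin(jπx/L); on 0 ≤ x ≤ L, ∫sin²(jπx/L) dx = L/2 and ∫sin(jπx/L)·sin(lπx/L) dx = 0 for j ≠ l, so only diagonal terms survive in ∫|Ψ|² and ∫Ψ·Ψ″; ∫Ψ·Ψ′ dx = [Ψ²/2] between the walls = 0.
State is unnormalized: ∫|Ψ|² dx = 11.150, and ∫Ψ*·(−ħ²/2m · Ψ'') dx = 2.4829, so ⟨T⟩ = 2.4829 / 11.150.
⟨T⟩ = 0.22267.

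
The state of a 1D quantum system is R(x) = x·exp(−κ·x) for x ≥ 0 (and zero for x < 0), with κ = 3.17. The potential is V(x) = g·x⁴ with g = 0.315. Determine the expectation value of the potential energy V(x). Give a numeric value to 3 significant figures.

0.0702

⟨V⟩ = ∫ V(x)·|R|² dx / ∫|R|² dx.
Every integrand reduces to terms xʲ·e^(−2κx) on [0, ∞); use ∫₀^∞ xʲ·e^(−2κx) dx = j!/(2κ)^(j+1).
State is unnormalized: ∫|R|² dx = 0.0078481, and ∫R*·V(x)·R dx = 0.00055083, so ⟨V⟩ = 0.00055083 / 0.0078481.
⟨V⟩ = 0.070187.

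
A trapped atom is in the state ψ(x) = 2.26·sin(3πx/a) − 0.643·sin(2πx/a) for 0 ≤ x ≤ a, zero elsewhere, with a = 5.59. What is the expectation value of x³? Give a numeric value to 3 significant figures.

57.6

⟨x³⟩ = ∫ x³·|ψ|² dx / ∫|ψ|² dx (integrals over the domain).
On 0 ≤ x ≤ a (j ≠ l): ∫sin²(jπx/a) dx = a/2, ∫sin(jπx/a)·sin(lπx/a) dx = 0; diagonal moments ∫x·sin²(jπx/a) dx = a²/4, ∫x²·sin²(jπx/a) dx = a³·(1/6 − 1/(4j²π²)); cross terms ∫x·sin(jπx/a)·sin(lπx/a) dx = 0 for j + l even and −4jla²/(π²(j² − l²)²) for j + l odd, ∫x²·sin(jπx/a)·sin(lπx/a) dx = (−1)^(j+l)·4jla³/(π²(j² − l²)²); higher powers the same way via product-to-sum and parts.
State is unnormalized: ∫|ψ|² dx = 15.431, and ∫ψ*·x³·ψ dx = 888.52, so ⟨x³⟩ = 888.52 / 15.431.
⟨x³⟩ = 57.579.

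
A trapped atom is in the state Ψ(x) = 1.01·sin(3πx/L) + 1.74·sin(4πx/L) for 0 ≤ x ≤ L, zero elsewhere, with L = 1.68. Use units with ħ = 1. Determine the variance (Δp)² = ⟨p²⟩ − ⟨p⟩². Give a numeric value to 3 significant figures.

49.8

Compute ⟨p⟩ and ⟨p²⟩ separately; (Δp)² = ⟨p²⟩ − ⟨p⟩².
d²/dx² sin(jπx/L) = −(jπ/L)²·sin(jπx/L); on 0 ≤ x ≤ L, ∫sin²(jπx/L) dx = L/2 and ∫sin(jπx/L)·sin(lπx/L) dx = 0 for j ≠ l, so only diagonal terms survive in ∫|Ψ|² and ∫Ψ·Ψ″; ∫Ψ·Ψ′ dx = [Ψ²/2] between the walls = 0.
Normalization: ∫|Ψ|² dx = 3.4001.
⟨p⟩ = 0.0000 and ⟨p²⟩ = 49.781.
(Δp)² = 49.781 − (0.0000)² = 49.781.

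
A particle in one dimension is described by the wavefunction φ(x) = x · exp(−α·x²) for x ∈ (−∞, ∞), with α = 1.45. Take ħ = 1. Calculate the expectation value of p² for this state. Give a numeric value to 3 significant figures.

4.35

p² φ = −ħ² d²φ/dx²; ⟨p²⟩ = −ħ² ∫ φ*·φ'' dx / ∫|φ|² dx.
Expand each integrand as polynomial × e^(−2αx²) and use ∫x^(2j)·e^(−2αx²) dx = (2j−1)!!/(4α)^j · √(π/(2α)), odd powers → 0; here √(π/(2α)) = 1.0408. Differentiate with the product rule, d/dx e^(−αx²) = −2αx·e^(−αx²).
State is unnormalized: ∫|φ|² dx = 0.17945, and ∫φ*·(−ħ² φ'') dx = 0.78062, so ⟨p²⟩ = 0.78062 / 0.17945.
⟨p²⟩ = 4.3500.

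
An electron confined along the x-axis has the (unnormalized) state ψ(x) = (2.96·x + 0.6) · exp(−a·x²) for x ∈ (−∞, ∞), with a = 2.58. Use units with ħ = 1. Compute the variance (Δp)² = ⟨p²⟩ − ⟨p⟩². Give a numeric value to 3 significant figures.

Compute ⟨p⟩ and ⟨p²⟩ separately; (Δp)² = ⟨p²⟩ − ⟨p⟩².
Expand each integrand as polynomial × e^(−2ax²) and use ∫x^(2j)·e^(−2ax²) dx = (2j−1)!!/(4a)^j · √(π/(2a)), odd powers → 0; here √(π/(2a)) = 0.78028. Differentiate with the product rule, d/dx e^(−ax²) = −2ax·e^(−ax²).
Normalization: ∫|ψ|² dx = 0.94335.
⟨p⟩ = 0.0000 and ⟨p²⟩ = 6.2035.
(Δp)² = 6.2035 − (0.0000)² = 6.2035.

6.20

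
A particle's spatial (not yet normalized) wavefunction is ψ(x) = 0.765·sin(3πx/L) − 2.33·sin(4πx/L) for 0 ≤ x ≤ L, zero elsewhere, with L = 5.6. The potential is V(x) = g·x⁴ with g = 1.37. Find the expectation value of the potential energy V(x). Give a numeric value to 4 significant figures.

⟨V⟩ = ∫ V(x)·|ψ|² dx / ∫|ψ|² dx.
On 0 ≤ x ≤ L (j ≠ l): ∫sin²(jπx/L) dx = L/2, ∫sin(jπx/L)·sin(lπx/L) dx = 0; diagonal moments ∫x·sin²(jπx/L) dx = L²/4, ∫x²·sin²(jπx/L) dx = L³·(1/6 − 1/(4j²π²)); cross terms ∫x·sin(jπx/L)·sin(lπx/L) dx = 0 for j + l even and −4jlL²/(π²(j² − l²)²) for j + l odd, ∫x²·sin(jπx/L)·sin(lπx/L) dx = (−1)^(j+l)·4jlL³/(π²(j² − l²)²); higher powers the same way via product-to-sum and parts.
State is unnormalized: ∫|ψ|² dx = 16.840, and ∫ψ*·V(x)·ψ dx = 6411.9, so ⟨V⟩ = 6411.9 / 16.840.
⟨V⟩ = 380.77.

380.8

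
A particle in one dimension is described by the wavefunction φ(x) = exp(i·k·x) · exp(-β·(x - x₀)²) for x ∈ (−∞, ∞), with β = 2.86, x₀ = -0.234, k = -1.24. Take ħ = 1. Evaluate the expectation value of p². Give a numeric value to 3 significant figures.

p² φ = −ħ² d²φ/dx²; ⟨p²⟩ = −ħ² ∫ φ*·φ'' dx / ∫|φ|² dx.
Gaussian moments (u = x − x₀): ∫u^(2j)·e^(−2βu²) du = (2j−1)!!/(4β)^j · √(π/(2β)), odd powers integrate to 0; here √(π/(2β)) = 0.74110. Derivatives: φ′ = (ik − 2βu)·φ, φ″ = ((ik − 2βu)² − 2β)·φ; the odd-in-u pieces drop out.
State is unnormalized: ∫|φ|² dx = 0.74110, and ∫φ*·(−ħ² φ'') dx = 3.2591, so ⟨p²⟩ = 3.2591 / 0.74110.
⟨p²⟩ = 4.3976.

4.40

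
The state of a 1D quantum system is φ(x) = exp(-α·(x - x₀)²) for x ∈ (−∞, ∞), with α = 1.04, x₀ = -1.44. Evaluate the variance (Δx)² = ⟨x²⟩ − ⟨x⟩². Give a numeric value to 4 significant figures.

0.2404

Compute ⟨x⟩ and ⟨x²⟩ separately, then (Δx)² = ⟨x²⟩ − ⟨x⟩².
Gaussian moments (u = x − x₀): ∫u^(2j)·e^(−2αu²) du = (2j−1)!!/(4α)^j · √(π/(2α)), odd powers integrate to 0; here √(π/(2α)) = 1.2290.
Normalization: ∫|φ|² dx = 1.2290.
⟨x⟩ = -1.4400 and ⟨x²⟩ = 2.3140.
(Δx)² = 2.3140 − (-1.4400)² = 0.24038.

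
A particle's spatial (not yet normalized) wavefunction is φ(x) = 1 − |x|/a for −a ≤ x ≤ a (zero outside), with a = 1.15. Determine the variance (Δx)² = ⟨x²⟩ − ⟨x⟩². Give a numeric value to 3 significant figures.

0.132

Compute ⟨x⟩ and ⟨x²⟩ separately, then (Δx)² = ⟨x²⟩ − ⟨x⟩².
φ is even, so ∫ over [−a, a] = 2∫₀ᵃ with φ = 1 − x/a there: ∫₀ᵃ (1 − x/a)² dx = a/3, ∫₀ᵃ x²(1 − x/a)² dx = a³/30, ∫₀ᵃ x⁴(1 − x/a)² dx = a⁵/105.
Normalization: ∫|φ|² dx = 0.76667.
⟨x⟩ = 0.0000 and ⟨x²⟩ = 0.13225.
(Δx)² = 0.13225 − (0.0000)² = 0.13225.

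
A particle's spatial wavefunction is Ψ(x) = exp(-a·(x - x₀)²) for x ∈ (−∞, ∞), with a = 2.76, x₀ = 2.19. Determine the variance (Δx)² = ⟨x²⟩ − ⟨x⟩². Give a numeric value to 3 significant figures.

0.0906

Compute ⟨x⟩ and ⟨x²⟩ separately, then (Δx)² = ⟨x²⟩ − ⟨x⟩².
Gaussian moments (u = x − x₀): ∫u^(2j)·e^(−2au²) du = (2j−1)!!/(4a)^j · √(π/(2a)), odd powers integrate to 0; here √(π/(2a)) = 0.75441.
Normalization: ∫|Ψ|² dx = 0.75441.
⟨x⟩ = 2.1900 and ⟨x²⟩ = 4.8867.
(Δx)² = 4.8867 − (2.1900)² = 0.090580.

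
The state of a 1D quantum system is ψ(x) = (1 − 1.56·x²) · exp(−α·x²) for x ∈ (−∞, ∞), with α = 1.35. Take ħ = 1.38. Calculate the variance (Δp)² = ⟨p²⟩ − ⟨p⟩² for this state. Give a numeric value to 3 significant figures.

8.26

Compute ⟨p⟩ and ⟨p²⟩ separately; (Δp)² = ⟨p²⟩ − ⟨p⟩².
Expand each integrand as polynomial × e^(−2αx²) and use ∫x^(2j)·e^(−2αx²) dx = (2j−1)!!/(4α)^j · √(π/(2α)), odd powers → 0; here √(π/(2α)) = 1.0787. Differentiate with the product rule, d/dx e^(−αx²) = −2αx·e^(−αx²).
Normalization: ∫|ψ|² dx = 0.72551.
⟨p⟩ = 0.0000 and ⟨p²⟩ = 8.2640.
(Δp)² = 8.2640 − (0.0000)² = 8.2640.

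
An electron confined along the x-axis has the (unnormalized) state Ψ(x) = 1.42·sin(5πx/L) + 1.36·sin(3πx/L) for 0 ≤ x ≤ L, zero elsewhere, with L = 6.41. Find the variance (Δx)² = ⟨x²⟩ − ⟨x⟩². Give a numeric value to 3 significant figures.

Compute ⟨x⟩ and ⟨x²⟩ separately, then (Δx)² = ⟨x²⟩ − ⟨x⟩².
On 0 ≤ x ≤ L (j ≠ l): ∫sin²(jπx/L) dx = L/2, ∫sin(jπx/L)·sin(lπx/L) dx = 0; diagonal moments ∫x·sin²(jπx/L) dx = L²/4, ∫x²·sin²(jπx/L) dx = L³·(1/6 − 1/(4j²π²)); cross terms ∫x·sin(jπx/L)·sin(lπx/L) dx = 0 for j + l even and −4jlL²/(π²(j² − l²)²) for j + l odd, ∫x²·sin(jπx/L)·sin(lπx/L) dx = (−1)^(j+l)·4jlL³/(π²(j² − l²)²); higher powers the same way via product-to-sum and parts.
Normalization: ∫|Ψ|² dx = 12.391.
⟨x⟩ = 3.2050 and ⟨x²⟩ = 15.492.
(Δx)² = 15.492 − (3.2050)² = 5.2196.

5.22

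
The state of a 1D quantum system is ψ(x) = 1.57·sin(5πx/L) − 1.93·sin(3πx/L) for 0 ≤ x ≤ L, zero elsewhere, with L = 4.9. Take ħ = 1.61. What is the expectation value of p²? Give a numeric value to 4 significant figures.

p² ψ = −ħ² d²ψ/dx²; ⟨p²⟩ = −ħ² ∫ ψ*·ψ'' dx / ∫|ψ|² dx.
d²/dx² sin(jπx/L) = −(jπ/L)²·sin(jπx/L); on 0 ≤ x ≤ L, ∫sin²(jπx/L) dx = L/2 and ∫sin(jπx/L)·sin(lπx/L) dx = 0 for j ≠ l, so only diagonal terms survive in ∫|ψ|² and ∫ψ·ψ″; ∫ψ·ψ′ dx = [ψ²/2] between the walls = 0.
State is unnormalized: ∫|ψ|² dx = 15.165, and ∫ψ*·(−ħ² ψ'') dx = 248.38, so ⟨p²⟩ = 248.38 / 15.165.
⟨p²⟩ = 16.379.

16.38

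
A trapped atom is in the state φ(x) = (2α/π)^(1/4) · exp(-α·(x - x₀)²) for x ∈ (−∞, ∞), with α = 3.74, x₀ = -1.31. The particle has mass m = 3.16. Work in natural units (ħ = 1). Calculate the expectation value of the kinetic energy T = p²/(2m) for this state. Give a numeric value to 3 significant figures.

T = −(ħ²/2m) d²/dx², so ⟨T⟩ = −(ħ²/2m) ∫ φ*·φ'' dx; with m = 3.16.
Gaussian moments (u = x − x₀): ∫u^(2j)·e^(−2αu²) du = (2j−1)!!/(4α)^j · √(π/(2α)), odd powers integrate to 0; here √(π/(2α)) = 0.64807. Derivatives: d/dx e^(−αu²) = −2αu·e^(−αu²), d²/dx² e^(−αu²) = (4α²u² − 2α)·e^(−αu²).
⟨T⟩ = 0.59177.

0.592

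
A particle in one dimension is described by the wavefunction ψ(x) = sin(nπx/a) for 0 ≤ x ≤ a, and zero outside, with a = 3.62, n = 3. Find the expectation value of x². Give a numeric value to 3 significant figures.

4.29

⟨x²⟩ = ∫ x²·|ψ|² dx / ∫|ψ|² dx (integrals over the domain).
With sin²θ = (1 − cos2θ)/2 on 0 ≤ x ≤ a: ∫sin²(nπx/a) dx = a/2, ∫x·sin²(nπx/a) dx = a²/4, ∫x²·sin²(nπx/a) dx = a³·(1/6 − 1/(4n²π²)); higher powers xᵏ the same way, integrating xᵏ·cos(2nπx/a) by parts.
State is unnormalized: ∫|ψ|² dx = 1.8100, and ∫ψ*·x²·ψ dx = 7.7728, so ⟨x²⟩ = 7.7728 / 1.8100.
⟨x²⟩ = 4.2944.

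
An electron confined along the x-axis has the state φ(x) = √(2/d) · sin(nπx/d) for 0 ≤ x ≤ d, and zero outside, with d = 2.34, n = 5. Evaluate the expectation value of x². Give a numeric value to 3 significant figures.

⟨x²⟩ = ∫ x²·|φ|² dx (integrals over the domain).
With sin²θ = (1 − cos2θ)/2 on 0 ≤ x ≤ d: ∫sin²(nπx/d) dx = d/2, ∫x·sin²(nπx/d) dx = d²/4, ∫x²·sin²(nπx/d) dx = d³·(1/6 − 1/(4n²π²)); higher powers xᵏ the same way, integrating xᵏ·cos(2nπx/d) by parts.
⟨x²⟩ = 1.8141.

1.81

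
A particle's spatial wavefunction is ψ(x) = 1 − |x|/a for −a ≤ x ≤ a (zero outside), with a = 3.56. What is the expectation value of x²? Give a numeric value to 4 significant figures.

1.267

⟨x²⟩ = ∫ x²·|ψ|² dx / ∫|ψ|² dx (integrals over the domain).
ψ is even, so ∫ over [−a, a] = 2∫₀ᵃ with ψ = 1 − x/a there: ∫₀ᵃ (1 − x/a)² dx = a/3, ∫₀ᵃ x²(1 − x/a)² dx = a³/30, ∫₀ᵃ x⁴(1 − x/a)² dx = a⁵/105.
State is unnormalized: ∫|ψ|² dx = 2.3733, and ∫ψ*·x²·ψ dx = 3.0079, so ⟨x²⟩ = 3.0079 / 2.3733.
⟨x²⟩ = 1.2674.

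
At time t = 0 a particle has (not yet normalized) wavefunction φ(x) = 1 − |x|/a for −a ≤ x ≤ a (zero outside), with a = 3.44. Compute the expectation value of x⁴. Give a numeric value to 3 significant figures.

4.00

⟨x⁴⟩ = ∫ x⁴·|φ|² dx / ∫|φ|² dx (integrals over the domain).
φ is even, so ∫ over [−a, a] = 2∫₀ᵃ with φ = 1 − x/a there: ∫₀ᵃ (1 − x/a)² dx = a/3, ∫₀ᵃ x²(1 − x/a)² dx = a³/30, ∫₀ᵃ x⁴(1 − x/a)² dx = a⁵/105.
State is unnormalized: ∫|φ|² dx = 2.2933, and ∫φ*·x⁴·φ dx = 9.1756, so ⟨x⁴⟩ = 9.1756 / 2.2933.
⟨x⁴⟩ = 4.0010.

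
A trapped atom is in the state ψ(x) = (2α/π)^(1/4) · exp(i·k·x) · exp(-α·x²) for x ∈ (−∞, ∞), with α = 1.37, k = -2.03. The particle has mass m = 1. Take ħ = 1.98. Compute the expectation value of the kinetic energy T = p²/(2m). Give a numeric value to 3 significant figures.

10.8

T = −(ħ²/2m) d²/dx², so ⟨T⟩ = −(ħ²/2m) ∫ ψ*·ψ'' dx; with m = 1.
Gaussian moments: ∫x^(2j)·e^(−2αx²) dx = (2j−1)!!/(4α)^j · √(π/(2α)), odd powers integrate to 0; here √(π/(2α)) = 1.0708. Derivatives: ψ′ = (ik − 2αx)·ψ, ψ″ = ((ik − 2αx)² − 2α)·ψ; the odd-in-x pieces drop out.
⟨T⟩ = 10.763.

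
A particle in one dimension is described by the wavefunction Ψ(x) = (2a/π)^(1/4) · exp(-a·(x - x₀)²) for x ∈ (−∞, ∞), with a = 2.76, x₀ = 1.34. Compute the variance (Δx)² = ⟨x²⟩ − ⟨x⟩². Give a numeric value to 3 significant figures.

0.0906

Compute ⟨x⟩ and ⟨x²⟩ separately, then (Δx)² = ⟨x²⟩ − ⟨x⟩².
Gaussian moments (u = x − x₀): ∫u^(2j)·e^(−2au²) du = (2j−1)!!/(4a)^j · √(π/(2a)), odd powers integrate to 0; here √(π/(2a)) = 0.75441.
⟨x⟩ = 1.3400 and ⟨x²⟩ = 1.8862.
(Δx)² = 1.8862 − (1.3400)² = 0.090580.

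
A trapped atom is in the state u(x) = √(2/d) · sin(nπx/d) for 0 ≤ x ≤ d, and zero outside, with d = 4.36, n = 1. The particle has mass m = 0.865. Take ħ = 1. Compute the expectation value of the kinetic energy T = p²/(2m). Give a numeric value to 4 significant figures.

0.3001

T = −(ħ²/2m) d²/dx², so ⟨T⟩ = −(ħ²/2m) ∫ u*·u'' dx; with m = 0.865.
d/dx sin(nπx/d) = (nπ/d)·cos(nπx/d) and d²/dx² sin(nπx/d) = −(nπ/d)²·sin(nπx/d); on 0 ≤ x ≤ d, ∫sin²(nπx/d) dx = d/2 and ∫sin(nπx/d)·cos(nπx/d) dx = 0.
⟨T⟩ = 0.30011.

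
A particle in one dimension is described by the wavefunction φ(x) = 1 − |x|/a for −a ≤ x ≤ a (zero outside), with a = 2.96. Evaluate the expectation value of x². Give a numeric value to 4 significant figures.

⟨x²⟩ = ∫ x²·|φ|² dx / ∫|φ|² dx (integrals over the domain).
φ is even, so ∫ over [−a, a] = 2∫₀ᵃ with φ = 1 − x/a there: ∫₀ᵃ (1 − x/a)² dx = a/3, ∫₀ᵃ x²(1 − x/a)² dx = a³/30, ∫₀ᵃ x⁴(1 − x/a)² dx = a⁵/105.
State is unnormalized: ∫|φ|² dx = 1.9733, and ∫φ*·x²·φ dx = 1.7290, so ⟨x²⟩ = 1.7290 / 1.9733.
⟨x²⟩ = 0.87616.

0.8762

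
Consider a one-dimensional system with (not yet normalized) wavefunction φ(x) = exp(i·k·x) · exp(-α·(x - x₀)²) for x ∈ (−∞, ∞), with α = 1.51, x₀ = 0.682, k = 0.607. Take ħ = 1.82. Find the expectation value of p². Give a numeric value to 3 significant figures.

p² φ = −ħ² d²φ/dx²; ⟨p²⟩ = −ħ² ∫ φ*·φ'' dx / ∫|φ|² dx.
Gaussian moments (u = x − x₀): ∫u^(2j)·e^(−2αu²) du = (2j−1)!!/(4α)^j · √(π/(2α)), odd powers integrate to 0; here √(π/(2α)) = 1.0199. Derivatives: φ′ = (ik − 2αu)·φ, φ″ = ((ik − 2αu)² − 2α)·φ; the odd-in-u pieces drop out.
State is unnormalized: ∫|φ|² dx = 1.0199, and ∫φ*·(−ħ² φ'') dx = 6.3462, so ⟨p²⟩ = 6.3462 / 1.0199.
⟨p²⟩ = 6.2222.

6.22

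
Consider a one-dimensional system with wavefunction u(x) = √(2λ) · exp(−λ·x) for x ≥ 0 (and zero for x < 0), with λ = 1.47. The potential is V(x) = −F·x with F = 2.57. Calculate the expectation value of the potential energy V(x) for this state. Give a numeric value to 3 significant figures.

⟨V⟩ = ∫ V(x)·|u|² dx.
Every integrand reduces to terms xʲ·e^(−2λx) on [0, ∞); use ∫₀^∞ xʲ·e^(−2λx) dx = j!/(2λ)^(j+1).
⟨V⟩ = -0.87415.

-0.874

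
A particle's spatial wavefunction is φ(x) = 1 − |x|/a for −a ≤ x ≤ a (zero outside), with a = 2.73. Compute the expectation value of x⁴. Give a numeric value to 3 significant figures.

⟨x⁴⟩ = ∫ x⁴·|φ|² dx / ∫|φ|² dx (integrals over the domain).
φ is even, so ∫ over [−a, a] = 2∫₀ᵃ with φ = 1 − x/a there: ∫₀ᵃ (1 − x/a)² dx = a/3, ∫₀ᵃ x²(1 − x/a)² dx = a³/30, ∫₀ᵃ x⁴(1 − x/a)² dx = a⁵/105.
State is unnormalized: ∫|φ|² dx = 1.8200, and ∫φ*·x⁴·φ dx = 2.8884, so ⟨x⁴⟩ = 2.8884 / 1.8200.
⟨x⁴⟩ = 1.5870.

1.59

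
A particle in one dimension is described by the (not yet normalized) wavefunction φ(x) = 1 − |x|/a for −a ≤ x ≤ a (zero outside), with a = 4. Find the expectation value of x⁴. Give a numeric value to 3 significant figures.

7.31

⟨x⁴⟩ = ∫ x⁴·|φ|² dx / ∫|φ|² dx (integrals over the domain).
φ is even, so ∫ over [−a, a] = 2∫₀ᵃ with φ = 1 − x/a there: ∫₀ᵃ (1 − x/a)² dx = a/3, ∫₀ᵃ x²(1 − x/a)² dx = a³/30, ∫₀ᵃ x⁴(1 − x/a)² dx = a⁵/105.
State is unnormalized: ∫|φ|² dx = 2.6667, and ∫φ*·x⁴·φ dx = 19.505, so ⟨x⁴⟩ = 19.505 / 2.6667.
⟨x⁴⟩ = 7.3143.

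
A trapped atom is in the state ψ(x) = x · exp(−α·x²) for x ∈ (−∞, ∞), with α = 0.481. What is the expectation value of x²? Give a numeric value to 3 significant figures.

1.56

⟨x²⟩ = ∫ x²·|ψ|² dx / ∫|ψ|² dx (integrals over the domain).
Expand each integrand as polynomial × e^(−2αx²) and use ∫x^(2j)·e^(−2αx²) dx = (2j−1)!!/(4α)^j · √(π/(2α)), odd powers → 0; here √(π/(2α)) = 1.8071.
State is unnormalized: ∫|ψ|² dx = 0.93925, and ∫ψ*·x²·ψ dx = 1.4645, so ⟨x²⟩ = 1.4645 / 0.93925.
⟨x²⟩ = 1.5593.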